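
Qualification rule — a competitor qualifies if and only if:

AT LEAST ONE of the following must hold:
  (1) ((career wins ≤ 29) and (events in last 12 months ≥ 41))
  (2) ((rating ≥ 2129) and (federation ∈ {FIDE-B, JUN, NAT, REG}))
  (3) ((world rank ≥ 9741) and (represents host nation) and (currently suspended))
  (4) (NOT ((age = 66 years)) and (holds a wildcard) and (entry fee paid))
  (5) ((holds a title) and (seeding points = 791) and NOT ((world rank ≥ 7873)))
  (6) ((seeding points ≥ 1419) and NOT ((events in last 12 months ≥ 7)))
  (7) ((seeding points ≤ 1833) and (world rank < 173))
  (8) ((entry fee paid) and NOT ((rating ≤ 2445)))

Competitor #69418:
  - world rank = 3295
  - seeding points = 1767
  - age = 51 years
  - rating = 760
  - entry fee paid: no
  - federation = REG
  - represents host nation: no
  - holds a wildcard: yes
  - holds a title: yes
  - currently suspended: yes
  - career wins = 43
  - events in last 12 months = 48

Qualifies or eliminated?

Atomic conditions:
  career wins ≤ 29: 43 ≤ 29 is false
  events in last 12 months ≥ 41: 48 ≥ 41 is true
  rating ≥ 2129: 760 ≥ 2129 is false
  federation ∈ {FIDE-B, JUN, NAT, REG}: REG is in the set → true
  world rank ≥ 9741: 3295 ≥ 9741 is false
  represents host nation: no → false
  currently suspended: yes → true
  age = 66 years: 51 == 66 is false
  holds a wildcard: yes → true
  entry fee paid: no → false
  holds a title: yes → true
  seeding points = 791: 1767 == 791 is false
  world rank ≥ 7873: 3295 ≥ 7873 is false
  seeding points ≥ 1419: 1767 ≥ 1419 is true
  events in last 12 months ≥ 7: 48 ≥ 7 is true
  seeding points ≤ 1833: 1767 ≤ 1833 is true
  world rank < 173: 3295 < 173 is false
  rating ≤ 2445: 760 ≤ 2445 is true
Combine:
[1] false AND true = false
[2] false AND true = false
[3] false AND false AND true = false
[4.1] NOT false = true
[4] true AND true AND false = false
[5.3] NOT false = true
[5] true AND false AND true = false
[6.2] NOT true = false
[6] true AND false = false
[7] true AND false = false
[8.2] NOT true = false
[8] false AND false = false
[root] false OR false OR false OR false OR false OR false OR false OR false = false
Overall: false → eliminated

Eliminated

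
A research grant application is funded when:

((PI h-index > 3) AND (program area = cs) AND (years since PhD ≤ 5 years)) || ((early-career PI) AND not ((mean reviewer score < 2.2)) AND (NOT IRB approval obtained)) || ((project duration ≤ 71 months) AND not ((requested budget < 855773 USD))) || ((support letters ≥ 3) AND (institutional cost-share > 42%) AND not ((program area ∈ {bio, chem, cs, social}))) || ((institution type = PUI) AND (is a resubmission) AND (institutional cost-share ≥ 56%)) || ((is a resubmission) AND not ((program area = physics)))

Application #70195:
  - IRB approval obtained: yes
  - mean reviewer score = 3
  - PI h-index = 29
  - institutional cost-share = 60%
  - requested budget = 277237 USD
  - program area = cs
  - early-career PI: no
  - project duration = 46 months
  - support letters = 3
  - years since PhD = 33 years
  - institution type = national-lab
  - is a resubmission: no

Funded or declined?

Declined

Atomic conditions:
  PI h-index > 3: 29 > 3 is true
  program area = cs: cs == cs is true
  years since PhD ≤ 5 years: 33 ≤ 5 is false
  early-career PI: no → false
  mean reviewer score < 2.2: 3 < 2.2 is false
  NOT IRB approval obtained: yes → false
  project duration ≤ 71 months: 46 ≤ 71 is true
  requested budget < 855773 USD: 277237 < 855773 is true
  support letters ≥ 3: 3 ≥ 3 is true
  institutional cost-share > 42%: 60 > 42 is true
  program area ∈ {bio, chem, cs, social}: cs is in the set → true
  institution type = PUI: national-lab == PUI is false
  is a resubmission: no → false
  institutional cost-share ≥ 56%: 60 ≥ 56 is true
  program area = physics: cs == physics is false
Combine:
[1] true AND true AND false = false
[2.2] NOT false = true
[2] false AND true AND false = false
[3.2] NOT true = false
[3] true AND false = false
[4.3] NOT true = false
[4] true AND true AND false = false
[5] false AND false AND true = false
[6.2] NOT false = true
[6] false AND true = false
[root] false OR false OR false OR false OR false OR false = false
Overall: false → declined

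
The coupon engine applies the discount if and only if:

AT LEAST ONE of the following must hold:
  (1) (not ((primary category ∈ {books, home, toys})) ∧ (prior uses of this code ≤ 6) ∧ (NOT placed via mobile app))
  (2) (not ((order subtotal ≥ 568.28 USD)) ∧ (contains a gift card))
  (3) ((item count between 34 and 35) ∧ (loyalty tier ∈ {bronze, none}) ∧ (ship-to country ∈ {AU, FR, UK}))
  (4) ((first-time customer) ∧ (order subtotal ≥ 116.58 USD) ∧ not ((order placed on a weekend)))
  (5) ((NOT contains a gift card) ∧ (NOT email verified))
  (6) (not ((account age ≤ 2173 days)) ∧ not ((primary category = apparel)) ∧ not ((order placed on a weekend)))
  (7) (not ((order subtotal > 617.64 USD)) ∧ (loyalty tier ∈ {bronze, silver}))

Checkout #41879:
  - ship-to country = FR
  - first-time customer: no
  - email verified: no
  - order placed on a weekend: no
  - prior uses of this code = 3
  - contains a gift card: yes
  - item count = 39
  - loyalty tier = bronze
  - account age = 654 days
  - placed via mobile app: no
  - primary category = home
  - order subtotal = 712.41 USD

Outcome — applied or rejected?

Atomic conditions:
  primary category ∈ {books, home, toys}: home is in the set → true
  prior uses of this code ≤ 6: 3 ≤ 6 is true
  NOT placed via mobile app: no → true
  order subtotal ≥ 568.28 USD: 712.41 ≥ 568.28 is true
  contains a gift card: yes → true
  item count between 34 and 35: 39 in [34, 35] is false
  loyalty tier ∈ {bronze, none}: bronze is in the set → true
  ship-to country ∈ {AU, FR, UK}: FR is in the set → true
  first-time customer: no → false
  order subtotal ≥ 116.58 USD: 712.41 ≥ 116.58 is true
  order placed on a weekend: no → false
  NOT contains a gift card: yes → false
  NOT email verified: no → true
  account age ≤ 2173 days: 654 ≤ 2173 is true
  primary category = apparel: home == apparel is false
  order subtotal > 617.64 USD: 712.41 > 617.64 is true
  loyalty tier ∈ {bronze, silver}: bronze is in the set → true
Combine:
[1.1] NOT true = false
[1] false AND true AND true = false
[2.1] NOT true = false
[2] false AND true = false
[3] false AND true AND true = false
[4.3] NOT false = true
[4] false AND true AND true = false
[5] false AND true = false
[6.1] NOT true = false
[6.2] NOT false = true
[6.3] NOT false = true
[6] false AND true AND true = false
[7.1] NOT true = false
[7] false AND true = false
[root] false OR false OR false OR false OR false OR false OR false = false
Overall: false → rejected

Rejected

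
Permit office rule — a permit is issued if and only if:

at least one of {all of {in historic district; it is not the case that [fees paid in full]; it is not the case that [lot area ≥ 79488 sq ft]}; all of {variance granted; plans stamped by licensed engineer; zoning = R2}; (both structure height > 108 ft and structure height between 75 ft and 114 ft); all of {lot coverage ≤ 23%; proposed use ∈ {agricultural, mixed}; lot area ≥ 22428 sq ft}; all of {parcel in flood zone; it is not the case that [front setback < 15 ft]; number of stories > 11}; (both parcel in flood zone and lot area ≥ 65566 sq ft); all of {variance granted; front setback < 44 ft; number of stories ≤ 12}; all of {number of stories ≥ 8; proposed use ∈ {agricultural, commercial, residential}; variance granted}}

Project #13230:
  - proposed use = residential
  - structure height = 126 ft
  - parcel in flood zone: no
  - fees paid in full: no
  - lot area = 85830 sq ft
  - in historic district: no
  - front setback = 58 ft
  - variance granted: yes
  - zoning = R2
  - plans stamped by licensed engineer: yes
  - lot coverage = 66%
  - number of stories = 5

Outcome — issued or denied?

Atomic conditions:
  in historic district: no → false
  fees paid in full: no → false
  lot area ≥ 79488 sq ft: 85830 ≥ 79488 is true
  variance granted: yes → true
  plans stamped by licensed engineer: yes → true
  zoning = R2: R2 == R2 is true
  structure height > 108 ft: 126 > 108 is true
  structure height between 75 ft and 114 ft: 126 in [75, 114] is false
  lot coverage ≤ 23%: 66 ≤ 23 is false
  proposed use ∈ {agricultural, mixed}: residential is not in the set → false
  lot area ≥ 22428 sq ft: 85830 ≥ 22428 is true
  parcel in flood zone: no → false
  front setback < 15 ft: 58 < 15 is false
  number of stories > 11: 5 > 11 is false
  lot area ≥ 65566 sq ft: 85830 ≥ 65566 is true
  front setback < 44 ft: 58 < 44 is false
  number of stories ≤ 12: 5 ≤ 12 is true
  number of stories ≥ 8: 5 ≥ 8 is false
  proposed use ∈ {agricultural, commercial, residential}: residential is in the set → true
Combine:
[1.2] NOT false = true
[1.3] NOT true = false
[1] false AND true AND false = false
[2] true AND true AND true = true
[3] true AND false = false
[4] false AND false AND true = false
[5.2] NOT false = true
[5] false AND true AND false = false
[6] false AND true = false
[7] true AND false AND true = false
[8] false AND true AND true = false
[root] false OR true OR false OR false OR false OR false OR false OR false = true
Overall: true → issued

Issued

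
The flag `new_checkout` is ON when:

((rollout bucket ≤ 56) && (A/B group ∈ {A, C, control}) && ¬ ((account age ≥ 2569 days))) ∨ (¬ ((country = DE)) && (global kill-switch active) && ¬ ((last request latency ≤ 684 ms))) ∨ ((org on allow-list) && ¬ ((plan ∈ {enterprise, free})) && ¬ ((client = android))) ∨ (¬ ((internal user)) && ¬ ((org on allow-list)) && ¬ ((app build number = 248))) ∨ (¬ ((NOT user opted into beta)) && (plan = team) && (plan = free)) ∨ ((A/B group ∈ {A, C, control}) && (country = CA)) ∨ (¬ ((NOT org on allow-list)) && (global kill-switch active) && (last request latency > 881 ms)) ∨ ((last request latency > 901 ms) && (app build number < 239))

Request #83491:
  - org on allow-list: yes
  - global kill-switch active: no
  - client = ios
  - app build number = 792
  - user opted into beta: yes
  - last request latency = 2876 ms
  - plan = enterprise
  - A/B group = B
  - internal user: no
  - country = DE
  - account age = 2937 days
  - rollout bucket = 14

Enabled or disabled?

Disabled

Atomic conditions:
  rollout bucket ≤ 56: 14 ≤ 56 is true
  A/B group ∈ {A, C, control}: B is not in the set → false
  account age ≥ 2569 days: 2937 ≥ 2569 is true
  country = DE: DE == DE is true
  global kill-switch active: no → false
  last request latency ≤ 684 ms: 2876 ≤ 684 is false
  org on allow-list: yes → true
  plan ∈ {enterprise, free}: enterprise is in the set → true
  client = android: ios == android is false
  internal user: no → false
  app build number = 248: 792 == 248 is false
  NOT user opted into beta: yes → false
  plan = team: enterprise == team is false
  plan = free: enterprise == free is false
  country = CA: DE == CA is false
  NOT org on allow-list: yes → false
  last request latency > 881 ms: 2876 > 881 is true
  last request latency > 901 ms: 2876 > 901 is true
  app build number < 239: 792 < 239 is false
Combine:
[1.3] NOT true = false
[1] true AND false AND false = false
[2.1] NOT true = false
[2.3] NOT false = true
[2] false AND false AND true = false
[3.2] NOT true = false
[3.3] NOT false = true
[3] true AND false AND true = false
[4.1] NOT false = true
[4.2] NOT true = false
[4.3] NOT false = true
[4] true AND false AND true = false
[5.1] NOT false = true
[5] true AND false AND false = false
[6] false AND false = false
[7.1] NOT false = true
[7] true AND false AND true = false
[8] true AND false = false
[root] false OR false OR false OR false OR false OR false OR false OR false = false
Overall: false → disabled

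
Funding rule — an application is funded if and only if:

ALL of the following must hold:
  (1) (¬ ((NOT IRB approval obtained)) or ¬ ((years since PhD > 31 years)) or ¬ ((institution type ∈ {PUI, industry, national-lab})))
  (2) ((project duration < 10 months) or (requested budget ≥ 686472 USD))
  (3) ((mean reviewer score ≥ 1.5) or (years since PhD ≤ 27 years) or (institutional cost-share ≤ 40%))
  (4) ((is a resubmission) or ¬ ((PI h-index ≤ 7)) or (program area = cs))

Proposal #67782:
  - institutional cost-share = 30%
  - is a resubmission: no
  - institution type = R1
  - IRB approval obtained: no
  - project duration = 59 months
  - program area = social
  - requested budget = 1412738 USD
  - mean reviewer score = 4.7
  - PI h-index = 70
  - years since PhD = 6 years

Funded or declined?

Funded

Atomic conditions:
  NOT IRB approval obtained: no → true
  years since PhD > 31 years: 6 > 31 is false
  institution type ∈ {PUI, industry, national-lab}: R1 is not in the set → false
  project duration < 10 months: 59 < 10 is false
  requested budget ≥ 686472 USD: 1412738 ≥ 686472 is true
  mean reviewer score ≥ 1.5: 4.7 ≥ 1.5 is true
  years since PhD ≤ 27 years: 6 ≤ 27 is true
  institutional cost-share ≤ 40%: 30 ≤ 40 is true
  is a resubmission: no → false
  PI h-index ≤ 7: 70 ≤ 7 is false
  program area = cs: social == cs is false
Combine:
[1.1] NOT true = false
[1.2] NOT false = true
[1.3] NOT false = true
[1] false OR true OR true = true
[2] false OR true = true
[3] true OR true OR true = true
[4.2] NOT false = true
[4] false OR true OR false = true
[root] true AND true AND true AND true = true
Overall: true → funded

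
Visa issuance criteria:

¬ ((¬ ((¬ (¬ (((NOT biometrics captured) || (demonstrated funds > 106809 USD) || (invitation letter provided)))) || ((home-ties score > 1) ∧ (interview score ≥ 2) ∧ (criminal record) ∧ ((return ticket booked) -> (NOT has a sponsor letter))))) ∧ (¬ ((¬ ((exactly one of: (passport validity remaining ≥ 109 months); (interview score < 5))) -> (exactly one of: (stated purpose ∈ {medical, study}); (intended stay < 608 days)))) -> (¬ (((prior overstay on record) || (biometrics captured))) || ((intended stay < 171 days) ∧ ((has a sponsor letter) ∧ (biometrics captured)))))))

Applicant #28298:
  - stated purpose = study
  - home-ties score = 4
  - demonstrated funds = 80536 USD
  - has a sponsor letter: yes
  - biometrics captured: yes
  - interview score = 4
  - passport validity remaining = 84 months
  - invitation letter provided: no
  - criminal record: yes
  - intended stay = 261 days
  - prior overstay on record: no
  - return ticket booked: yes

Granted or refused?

Atomic conditions:
  NOT biometrics captured: yes → false
  demonstrated funds > 106809 USD: 80536 > 106809 is false
  invitation letter provided: no → false
  home-ties score > 1: 4 > 1 is true
  interview score ≥ 2: 4 ≥ 2 is true
  criminal record: yes → true
  return ticket booked: yes → true
  NOT has a sponsor letter: yes → false
  passport validity remaining ≥ 109 months: 84 ≥ 109 is false
  interview score < 5: 4 < 5 is true
  stated purpose ∈ {medical, study}: study is in the set → true
  intended stay < 608 days: 261 < 608 is true
  prior overstay on record: no → false
  biometrics captured: yes → true
  intended stay < 171 days: 261 < 171 is false
  has a sponsor letter: yes → true
Combine:
[1.1.1.1.1.1] false OR false OR false = false
[1.1.1.1.1] NOT false = true
[1.1.1.1] NOT true = false
[1.1.1.2.4] true → false = false
[1.1.1.2] true AND true AND true AND false = false
[1.1.1] false OR false = false
[1.1] NOT false = true
[1.2.1.1.1.1] exactly-one(false, true) = true
[1.2.1.1.1] NOT true = false
[1.2.1.1.2] exactly-one(true, true) = false
[1.2.1.1] false → false (antecedent false ⇒ implication holds) = true
[1.2.1] NOT true = false
[1.2.2.1.1] false OR true = true
[1.2.2.1] NOT true = false
[1.2.2.2.2] true AND true = true
[1.2.2.2] false AND true = false
[1.2.2] false OR false = false
[1.2] false → false (antecedent false ⇒ implication holds) = true
[1] true AND true = true
[root] NOT true = false
Overall: false → refused

Refused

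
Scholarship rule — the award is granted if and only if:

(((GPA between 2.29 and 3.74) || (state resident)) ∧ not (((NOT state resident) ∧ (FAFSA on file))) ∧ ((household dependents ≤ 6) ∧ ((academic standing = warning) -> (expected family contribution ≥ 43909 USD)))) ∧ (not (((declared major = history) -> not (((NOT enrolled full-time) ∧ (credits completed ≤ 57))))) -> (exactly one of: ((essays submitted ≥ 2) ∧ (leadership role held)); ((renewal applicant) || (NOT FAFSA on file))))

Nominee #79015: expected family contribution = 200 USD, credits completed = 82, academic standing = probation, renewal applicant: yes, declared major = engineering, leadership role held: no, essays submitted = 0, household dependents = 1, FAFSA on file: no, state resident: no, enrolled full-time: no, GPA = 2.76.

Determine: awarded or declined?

Atomic conditions:
  GPA between 2.29 and 3.74: 2.76 in [2.29, 3.74] is true
  state resident: no → false
  NOT state resident: no → true
  FAFSA on file: no → false
  household dependents ≤ 6: 1 ≤ 6 is true
  academic standing = warning: probation == warning is false
  expected family contribution ≥ 43909 USD: 200 ≥ 43909 is false
  declared major = history: engineering == history is false
  NOT enrolled full-time: no → true
  credits completed ≤ 57: 82 ≤ 57 is false
  essays submitted ≥ 2: 0 ≥ 2 is false
  leadership role held: no → false
  renewal applicant: yes → true
  NOT FAFSA on file: no → true
Combine:
[1.1] true OR false = true
[1.2.1] true AND false = false
[1.2] NOT false = true
[1.3.2] false → false (antecedent false ⇒ implication holds) = true
[1.3] true AND true = true
[1] true AND true AND true = true
[2.1.1.2.1] true AND false = false
[2.1.1.2] NOT false = true
[2.1.1] false → true (antecedent false ⇒ implication holds) = true
[2.1] NOT true = false
[2.2.1] false AND false = false
[2.2.2] true OR true = true
[2.2] exactly-one(false, true) = true
[2] false → true (antecedent false ⇒ implication holds) = true
[root] true AND true = true
Overall: true → awarded

Awarded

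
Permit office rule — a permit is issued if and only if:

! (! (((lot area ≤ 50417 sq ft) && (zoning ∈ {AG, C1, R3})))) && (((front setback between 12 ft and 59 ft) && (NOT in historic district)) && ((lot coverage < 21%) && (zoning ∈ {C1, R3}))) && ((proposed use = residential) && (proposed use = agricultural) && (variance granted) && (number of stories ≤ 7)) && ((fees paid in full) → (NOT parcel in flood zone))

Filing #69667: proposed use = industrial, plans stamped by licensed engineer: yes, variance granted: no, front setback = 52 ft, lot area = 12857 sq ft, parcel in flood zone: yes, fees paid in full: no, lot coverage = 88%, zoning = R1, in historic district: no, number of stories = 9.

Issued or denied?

Atomic conditions:
  lot area ≤ 50417 sq ft: 12857 ≤ 50417 is true
  zoning ∈ {AG, C1, R3}: R1 is not in the set → false
  front setback between 12 ft and 59 ft: 52 in [12, 59] is true
  NOT in historic district: no → true
  lot coverage < 21%: 88 < 21 is false
  zoning ∈ {C1, R3}: R1 is not in the set → false
  proposed use = residential: industrial == residential is false
  proposed use = agricultural: industrial == agricultural is false
  variance granted: no → false
  number of stories ≤ 7: 9 ≤ 7 is false
  fees paid in full: no → false
  NOT parcel in flood zone: yes → false
Combine:
[1.1.1] true AND false = false
[1.1] NOT false = true
[1] NOT true = false
[2.1] true AND true = true
[2.2] false AND false = false
[2] true AND false = false
[3] false AND false AND false AND false = false
[4] false → false (antecedent false ⇒ implication holds) = true
[root] false AND false AND false AND true = false
Overall: false → denied

Denied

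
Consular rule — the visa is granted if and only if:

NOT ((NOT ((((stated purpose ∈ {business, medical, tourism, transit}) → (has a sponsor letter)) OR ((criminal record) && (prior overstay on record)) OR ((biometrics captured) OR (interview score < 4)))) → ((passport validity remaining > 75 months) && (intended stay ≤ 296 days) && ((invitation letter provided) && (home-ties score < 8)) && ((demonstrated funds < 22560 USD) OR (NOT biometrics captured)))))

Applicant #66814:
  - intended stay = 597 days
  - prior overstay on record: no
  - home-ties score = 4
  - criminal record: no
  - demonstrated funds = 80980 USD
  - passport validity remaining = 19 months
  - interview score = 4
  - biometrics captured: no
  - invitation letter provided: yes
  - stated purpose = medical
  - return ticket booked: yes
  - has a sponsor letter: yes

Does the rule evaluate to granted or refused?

Refused

Atomic conditions:
  stated purpose ∈ {business, medical, tourism, transit}: medical is in the set → true
  has a sponsor letter: yes → true
  criminal record: no → false
  prior overstay on record: no → false
  biometrics captured: no → false
  interview score < 4: 4 < 4 is false
  passport validity remaining > 75 months: 19 > 75 is false
  intended stay ≤ 296 days: 597 ≤ 296 is false
  invitation letter provided: yes → true
  home-ties score < 8: 4 < 8 is true
  demonstrated funds < 22560 USD: 80980 < 22560 is false
  NOT biometrics captured: no → true
Combine:
[1.1.1.1] true → true = true
[1.1.1.2] false AND false = false
[1.1.1.3] false OR false = false
[1.1.1] true OR false OR false = true
[1.1] NOT true = false
[1.2.3] true AND true = true
[1.2.4] false OR true = true
[1.2] false AND false AND true AND true = false
[1] false → false (antecedent false ⇒ implication holds) = true
[root] NOT true = false
Overall: false → refused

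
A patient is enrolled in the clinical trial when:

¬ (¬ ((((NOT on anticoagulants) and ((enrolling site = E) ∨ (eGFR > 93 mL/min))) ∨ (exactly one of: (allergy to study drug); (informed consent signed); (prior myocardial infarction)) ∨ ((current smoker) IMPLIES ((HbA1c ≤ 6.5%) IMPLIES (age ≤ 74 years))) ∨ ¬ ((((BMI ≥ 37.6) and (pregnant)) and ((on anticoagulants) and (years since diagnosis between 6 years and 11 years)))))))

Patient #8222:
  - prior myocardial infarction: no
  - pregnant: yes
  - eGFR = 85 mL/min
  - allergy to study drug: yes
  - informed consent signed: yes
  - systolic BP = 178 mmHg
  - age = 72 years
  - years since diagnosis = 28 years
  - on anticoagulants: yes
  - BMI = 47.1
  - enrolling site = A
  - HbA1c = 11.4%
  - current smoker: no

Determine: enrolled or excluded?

Enrolled

Atomic conditions:
  NOT on anticoagulants: yes → false
  enrolling site = E: A == E is false
  eGFR > 93 mL/min: 85 > 93 is false
  allergy to study drug: yes → true
  informed consent signed: yes → true
  prior myocardial infarction: no → false
  current smoker: no → false
  HbA1c ≤ 6.5%: 11.4 ≤ 6.5 is false
  age ≤ 74 years: 72 ≤ 74 is true
  BMI ≥ 37.6: 47.1 ≥ 37.6 is true
  pregnant: yes → true
  on anticoagulants: yes → true
  years since diagnosis between 6 years and 11 years: 28 in [6, 11] is false
Combine:
[1.1.1.2] false OR false = false
[1.1.1] false AND false = false
[1.1.2] exactly-one(true, true, false) = false
[1.1.3.2] false → true (antecedent false ⇒ implication holds) = true
[1.1.3] false → true (antecedent false ⇒ implication holds) = true
[1.1.4.1.1] true AND true = true
[1.1.4.1.2] true AND false = false
[1.1.4.1] true AND false = false
[1.1.4] NOT false = true
[1.1] false OR false OR true OR true = true
[1] NOT true = false
[root] NOT false = true
Overall: true → enrolled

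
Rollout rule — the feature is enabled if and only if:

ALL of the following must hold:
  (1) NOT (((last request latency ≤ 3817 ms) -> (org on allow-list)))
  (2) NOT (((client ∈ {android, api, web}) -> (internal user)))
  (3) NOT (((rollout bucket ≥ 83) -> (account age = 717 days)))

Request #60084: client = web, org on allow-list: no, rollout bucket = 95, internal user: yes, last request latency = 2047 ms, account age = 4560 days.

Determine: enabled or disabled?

Atomic conditions:
  last request latency ≤ 3817 ms: 2047 ≤ 3817 is true
  org on allow-list: no → false
  client ∈ {android, api, web}: web is in the set → true
  internal user: yes → true
  rollout bucket ≥ 83: 95 ≥ 83 is true
  account age = 717 days: 4560 == 717 is false
Combine:
[1.1] true → false = false
[1] NOT false = true
[2.1] true → true = true
[2] NOT true = false
[3.1] true → false = false
[3] NOT false = true
[root] true AND false AND true = false
Overall: false → disabled

Disabled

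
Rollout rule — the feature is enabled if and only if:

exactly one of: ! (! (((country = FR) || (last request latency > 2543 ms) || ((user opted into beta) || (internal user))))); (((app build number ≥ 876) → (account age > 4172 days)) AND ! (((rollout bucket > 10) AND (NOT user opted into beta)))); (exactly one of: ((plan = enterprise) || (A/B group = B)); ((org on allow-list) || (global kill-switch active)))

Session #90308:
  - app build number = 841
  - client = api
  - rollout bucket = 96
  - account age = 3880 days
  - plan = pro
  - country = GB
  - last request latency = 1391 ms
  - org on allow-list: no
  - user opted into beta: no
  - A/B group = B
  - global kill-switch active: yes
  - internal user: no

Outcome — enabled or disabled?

Disabled

Atomic conditions:
  country = FR: GB == FR is false
  last request latency > 2543 ms: 1391 > 2543 is false
  user opted into beta: no → false
  internal user: no → false
  app build number ≥ 876: 841 ≥ 876 is false
  account age > 4172 days: 3880 > 4172 is false
  rollout bucket > 10: 96 > 10 is true
  NOT user opted into beta: no → true
  plan = enterprise: pro == enterprise is false
  A/B group = B: B == B is true
  org on allow-list: no → false
  global kill-switch active: yes → true
Combine:
[1.1.1.3] false OR false = false
[1.1.1] false OR false OR false = false
[1.1] NOT false = true
[1] NOT true = false
[2.1] false → false (antecedent false ⇒ implication holds) = true
[2.2.1] true AND true = true
[2.2] NOT true = false
[2] true AND false = false
[3.1] false OR true = true
[3.2] false OR true = true
[3] exactly-one(true, true) = false
[root] exactly-one(false, false, false) = false
Overall: false → disabled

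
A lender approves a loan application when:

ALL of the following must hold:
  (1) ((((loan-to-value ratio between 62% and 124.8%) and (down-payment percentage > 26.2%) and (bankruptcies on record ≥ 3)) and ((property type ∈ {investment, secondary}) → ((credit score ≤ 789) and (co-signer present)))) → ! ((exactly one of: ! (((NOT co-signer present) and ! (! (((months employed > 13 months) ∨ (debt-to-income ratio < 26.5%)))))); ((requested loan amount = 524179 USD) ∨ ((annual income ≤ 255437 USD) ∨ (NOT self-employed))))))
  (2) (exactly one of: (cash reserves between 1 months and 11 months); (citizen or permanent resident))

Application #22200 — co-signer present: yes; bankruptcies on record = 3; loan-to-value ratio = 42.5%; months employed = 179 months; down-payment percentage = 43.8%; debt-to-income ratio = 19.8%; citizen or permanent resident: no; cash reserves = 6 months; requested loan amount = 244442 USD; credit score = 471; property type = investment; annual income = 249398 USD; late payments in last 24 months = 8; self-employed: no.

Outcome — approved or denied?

Atomic conditions:
  loan-to-value ratio between 62% and 124.8%: 42.5 in [62, 124.8] is false
  down-payment percentage > 26.2%: 43.8 > 26.2 is true
  bankruptcies on record ≥ 3: 3 ≥ 3 is true
  property type ∈ {investment, secondary}: investment is in the set → true
  credit score ≤ 789: 471 ≤ 789 is true
  co-signer present: yes → true
  NOT co-signer present: yes → false
  months employed > 13 months: 179 > 13 is true
  debt-to-income ratio < 26.5%: 19.8 < 26.5 is true
  requested loan amount = 524179 USD: 244442 == 524179 is false
  annual income ≤ 255437 USD: 249398 ≤ 255437 is true
  NOT self-employed: no → true
  cash reserves between 1 months and 11 months: 6 in [1, 11] is true
  citizen or permanent resident: no → false
Combine:
[1.1.1] false AND true AND true = false
[1.1.2.2] true AND true = true
[1.1.2] true → true = true
[1.1] false AND true = false
[1.2.1.1.1.2.1.1] true OR true = true
[1.2.1.1.1.2.1] NOT true = false
[1.2.1.1.1.2] NOT false = true
[1.2.1.1.1] false AND true = false
[1.2.1.1] NOT false = true
[1.2.1.2.2] true OR true = true
[1.2.1.2] false OR true = true
[1.2.1] exactly-one(true, true) = false
[1.2] NOT false = true
[1] false → true (antecedent false ⇒ implication holds) = true
[2] exactly-one(true, false) = true
[root] true AND true = true
Overall: true → approved

Approved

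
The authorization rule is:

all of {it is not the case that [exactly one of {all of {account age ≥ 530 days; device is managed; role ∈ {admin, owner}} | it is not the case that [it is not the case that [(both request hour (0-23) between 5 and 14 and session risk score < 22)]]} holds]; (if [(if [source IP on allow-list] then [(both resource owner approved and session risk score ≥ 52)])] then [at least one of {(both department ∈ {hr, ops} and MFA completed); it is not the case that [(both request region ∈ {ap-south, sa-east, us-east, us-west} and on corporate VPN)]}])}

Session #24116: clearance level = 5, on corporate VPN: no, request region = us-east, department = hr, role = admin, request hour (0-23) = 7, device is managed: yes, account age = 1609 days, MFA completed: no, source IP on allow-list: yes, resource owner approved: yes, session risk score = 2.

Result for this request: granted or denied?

Atomic conditions:
  account age ≥ 530 days: 1609 ≥ 530 is true
  device is managed: yes → true
  role ∈ {admin, owner}: admin is in the set → true
  request hour (0-23) between 5 and 14: 7 in [5, 14] is true
  session risk score < 22: 2 < 22 is true
  source IP on allow-list: yes → true
  resource owner approved: yes → true
  session risk score ≥ 52: 2 ≥ 52 is false
  department ∈ {hr, ops}: hr is in the set → true
  MFA completed: no → false
  request region ∈ {ap-south, sa-east, us-east, us-west}: us-east is in the set → true
  on corporate VPN: no → false
Combine:
[1.1.1] true AND true AND true = true
[1.1.2.1.1] true AND true = true
[1.1.2.1] NOT true = false
[1.1.2] NOT false = true
[1.1] exactly-one(true, true) = false
[1] NOT false = true
[2.1.2] true AND false = false
[2.1] true → false = false
[2.2.1] true AND false = false
[2.2.2.1] true AND false = false
[2.2.2] NOT false = true
[2.2] false OR true = true
[2] false → true (antecedent false ⇒ implication holds) = true
[root] true AND true = true
Overall: true → granted

Granted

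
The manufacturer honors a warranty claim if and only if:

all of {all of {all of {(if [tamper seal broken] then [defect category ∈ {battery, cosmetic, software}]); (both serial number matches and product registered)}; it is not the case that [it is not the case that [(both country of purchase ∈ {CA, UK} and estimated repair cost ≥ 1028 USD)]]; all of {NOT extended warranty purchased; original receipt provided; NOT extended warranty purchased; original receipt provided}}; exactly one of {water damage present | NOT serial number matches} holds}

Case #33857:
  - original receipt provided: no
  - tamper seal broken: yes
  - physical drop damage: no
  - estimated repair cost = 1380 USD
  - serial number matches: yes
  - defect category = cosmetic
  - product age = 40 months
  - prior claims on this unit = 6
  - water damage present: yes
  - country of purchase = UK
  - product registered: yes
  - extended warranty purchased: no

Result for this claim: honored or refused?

Refused

Atomic conditions:
  tamper seal broken: yes → true
  defect category ∈ {battery, cosmetic, software}: cosmetic is in the set → true
  serial number matches: yes → true
  product registered: yes → true
  country of purchase ∈ {CA, UK}: UK is in the set → true
  estimated repair cost ≥ 1028 USD: 1380 ≥ 1028 is true
  NOT extended warranty purchased: no → true
  original receipt provided: no → false
  water damage present: yes → true
  NOT serial number matches: yes → false
Combine:
[1.1.1] true → true = true
[1.1.2] true AND true = true
[1.1] true AND true = true
[1.2.1.1] true AND true = true
[1.2.1] NOT true = false
[1.2] NOT false = true
[1.3] true AND false AND true AND false = false
[1] true AND true AND false = false
[2] exactly-one(true, false) = true
[root] false AND true = false
Overall: false → refused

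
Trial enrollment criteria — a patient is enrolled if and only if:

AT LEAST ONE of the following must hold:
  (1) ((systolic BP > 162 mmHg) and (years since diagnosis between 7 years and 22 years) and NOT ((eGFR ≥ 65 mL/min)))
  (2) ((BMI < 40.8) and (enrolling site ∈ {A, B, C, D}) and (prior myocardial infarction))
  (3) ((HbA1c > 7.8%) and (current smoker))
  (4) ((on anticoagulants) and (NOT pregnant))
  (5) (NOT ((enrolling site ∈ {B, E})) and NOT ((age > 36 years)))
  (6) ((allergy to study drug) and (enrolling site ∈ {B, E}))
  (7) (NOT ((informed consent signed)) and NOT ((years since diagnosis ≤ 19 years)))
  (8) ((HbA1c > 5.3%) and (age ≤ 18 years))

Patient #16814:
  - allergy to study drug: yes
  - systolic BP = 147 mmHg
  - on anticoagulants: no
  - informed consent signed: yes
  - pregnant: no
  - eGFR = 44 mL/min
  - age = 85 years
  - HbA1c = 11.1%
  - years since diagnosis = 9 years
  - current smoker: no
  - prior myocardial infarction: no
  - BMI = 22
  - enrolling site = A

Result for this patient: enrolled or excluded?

Atomic conditions:
  systolic BP > 162 mmHg: 147 > 162 is false
  years since diagnosis between 7 years and 22 years: 9 in [7, 22] is true
  eGFR ≥ 65 mL/min: 44 ≥ 65 is false
  BMI < 40.8: 22 < 40.8 is true
  enrolling site ∈ {A, B, C, D}: A is in the set → true
  prior myocardial infarction: no → false
  HbA1c > 7.8%: 11.1 > 7.8 is true
  current smoker: no → false
  on anticoagulants: no → false
  NOT pregnant: no → true
  enrolling site ∈ {B, E}: A is not in the set → false
  age > 36 years: 85 > 36 is true
  allergy to study drug: yes → true
  informed consent signed: yes → true
  years since diagnosis ≤ 19 years: 9 ≤ 19 is true
  HbA1c > 5.3%: 11.1 > 5.3 is true
  age ≤ 18 years: 85 ≤ 18 is false
Combine:
[1.3] NOT false = true
[1] false AND true AND true = false
[2] true AND true AND false = false
[3] true AND false = false
[4] false AND true = false
[5.1] NOT false = true
[5.2] NOT true = false
[5] true AND false = false
[6] true AND false = false
[7.1] NOT true = false
[7.2] NOT true = false
[7] false AND false = false
[8] true AND false = false
[root] false OR false OR false OR false OR false OR false OR false OR false = false
Overall: false → excluded

Excluded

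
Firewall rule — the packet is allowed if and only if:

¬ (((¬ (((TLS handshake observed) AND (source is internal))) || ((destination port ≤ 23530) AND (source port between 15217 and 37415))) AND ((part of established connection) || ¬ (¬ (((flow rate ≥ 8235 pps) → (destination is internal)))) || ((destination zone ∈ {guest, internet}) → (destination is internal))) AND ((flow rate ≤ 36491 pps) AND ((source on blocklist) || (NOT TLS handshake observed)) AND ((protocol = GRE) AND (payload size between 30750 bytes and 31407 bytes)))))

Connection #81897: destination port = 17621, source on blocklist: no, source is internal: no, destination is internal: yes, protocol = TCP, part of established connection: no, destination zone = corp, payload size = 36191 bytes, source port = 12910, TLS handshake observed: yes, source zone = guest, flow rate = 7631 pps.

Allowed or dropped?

Allowed

Atomic conditions:
  TLS handshake observed: yes → true
  source is internal: no → false
  destination port ≤ 23530: 17621 ≤ 23530 is true
  source port between 15217 and 37415: 12910 in [15217, 37415] is false
  part of established connection: no → false
  flow rate ≥ 8235 pps: 7631 ≥ 8235 is false
  destination is internal: yes → true
  destination zone ∈ {guest, internet}: corp is not in the set → false
  flow rate ≤ 36491 pps: 7631 ≤ 36491 is true
  source on blocklist: no → false
  NOT TLS handshake observed: yes → false
  protocol = GRE: TCP == GRE is false
  payload size between 30750 bytes and 31407 bytes: 36191 in [30750, 31407] is false
Combine:
[1.1.1.1] true AND false = false
[1.1.1] NOT false = true
[1.1.2] true AND false = false
[1.1] true OR false = true
[1.2.2.1.1] false → true (antecedent false ⇒ implication holds) = true
[1.2.2.1] NOT true = false
[1.2.2] NOT false = true
[1.2.3] false → true (antecedent false ⇒ implication holds) = true
[1.2] false OR true OR true = true
[1.3.2] false OR false = false
[1.3.3] false AND false = false
[1.3] true AND false AND false = false
[1] true AND true AND false = false
[root] NOT false = true
Overall: true → allowed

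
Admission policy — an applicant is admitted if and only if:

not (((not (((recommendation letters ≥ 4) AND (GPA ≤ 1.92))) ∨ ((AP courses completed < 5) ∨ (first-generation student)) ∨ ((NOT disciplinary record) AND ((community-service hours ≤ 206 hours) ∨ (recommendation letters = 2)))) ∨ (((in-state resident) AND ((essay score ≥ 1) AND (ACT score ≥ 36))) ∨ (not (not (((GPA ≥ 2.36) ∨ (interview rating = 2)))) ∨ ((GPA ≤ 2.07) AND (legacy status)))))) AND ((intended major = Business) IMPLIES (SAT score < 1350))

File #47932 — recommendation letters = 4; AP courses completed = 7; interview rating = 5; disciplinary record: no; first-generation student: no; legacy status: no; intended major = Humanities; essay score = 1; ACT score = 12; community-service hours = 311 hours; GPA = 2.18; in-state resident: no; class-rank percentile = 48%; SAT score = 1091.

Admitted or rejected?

Rejected

Atomic conditions:
  recommendation letters ≥ 4: 4 ≥ 4 is true
  GPA ≤ 1.92: 2.18 ≤ 1.92 is false
  AP courses completed < 5: 7 < 5 is false
  first-generation student: no → false
  NOT disciplinary record: no → true
  community-service hours ≤ 206 hours: 311 ≤ 206 is false
  recommendation letters = 2: 4 == 2 is false
  in-state resident: no → false
  essay score ≥ 1: 1 ≥ 1 is true
  ACT score ≥ 36: 12 ≥ 36 is false
  GPA ≥ 2.36: 2.18 ≥ 2.36 is false
  interview rating = 2: 5 == 2 is false
  GPA ≤ 2.07: 2.18 ≤ 2.07 is false
  legacy status: no → false
  intended major = Business: Humanities == Business is false
  SAT score < 1350: 1091 < 1350 is true
Combine:
[1.1.1.1.1] true AND false = false
[1.1.1.1] NOT false = true
[1.1.1.2] false OR false = false
[1.1.1.3.2] false OR false = false
[1.1.1.3] true AND false = false
[1.1.1] true OR false OR false = true
[1.1.2.1.2] true AND false = false
[1.1.2.1] false AND false = false
[1.1.2.2.1.1.1] false OR false = false
[1.1.2.2.1.1] NOT false = true
[1.1.2.2.1] NOT true = false
[1.1.2.2.2] false AND false = false
[1.1.2.2] false OR false = false
[1.1.2] false OR false = false
[1.1] true OR false = true
[1] NOT true = false
[2] false → true (antecedent false ⇒ implication holds) = true
[root] false AND true = false
Overall: false → rejected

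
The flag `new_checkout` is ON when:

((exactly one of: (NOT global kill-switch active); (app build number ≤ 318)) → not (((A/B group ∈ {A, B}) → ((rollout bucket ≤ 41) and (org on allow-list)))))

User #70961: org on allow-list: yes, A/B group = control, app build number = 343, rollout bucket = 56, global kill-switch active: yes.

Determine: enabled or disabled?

Atomic conditions:
  NOT global kill-switch active: yes → false
  app build number ≤ 318: 343 ≤ 318 is false
  A/B group ∈ {A, B}: control is not in the set → false
  rollout bucket ≤ 41: 56 ≤ 41 is false
  org on allow-list: yes → true
Combine:
[1] exactly-one(false, false) = false
[2.1.2] false AND true = false
[2.1] false → false (antecedent false ⇒ implication holds) = true
[2] NOT true = false
[root] false → false (antecedent false ⇒ implication holds) = true
Overall: true → enabled

Enabled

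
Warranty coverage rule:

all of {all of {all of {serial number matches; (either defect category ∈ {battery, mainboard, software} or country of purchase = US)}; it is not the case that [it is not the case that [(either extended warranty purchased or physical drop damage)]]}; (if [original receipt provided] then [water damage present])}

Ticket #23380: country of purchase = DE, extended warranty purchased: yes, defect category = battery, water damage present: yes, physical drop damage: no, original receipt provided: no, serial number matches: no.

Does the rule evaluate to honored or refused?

Refused

Atomic conditions:
  serial number matches: no → false
  defect category ∈ {battery, mainboard, software}: battery is in the set → true
  country of purchase = US: DE == US is false
  extended warranty purchased: yes → true
  physical drop damage: no → false
  original receipt provided: no → false
  water damage present: yes → true
Combine:
[1.1.2] true OR false = true
[1.1] false AND true = false
[1.2.1.1] true OR false = true
[1.2.1] NOT true = false
[1.2] NOT false = true
[1] false AND true = false
[2] false → true (antecedent false ⇒ implication holds) = true
[root] false AND true = false
Overall: false → refused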